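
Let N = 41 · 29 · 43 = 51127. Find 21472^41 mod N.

7204

Mod 41: 21472 ≡ 29; by Fermat, exponent reduces to 41 mod 40 = 1; 29^1 ≡ 29 (mod 41).
Mod 29: 21472 ≡ 12; by Fermat, exponent reduces to 41 mod 28 = 13; 12^13 ≡ 12 (mod 29).
Mod 43: 21472 ≡ 15; 15^41 ≡ 23 (mod 43).
Combine by CRT: x ≡ 29 (mod 41), x ≡ 12 (mod 29), x ≡ 23 (mod 43) ⇒ x ≡ 7204 (mod 51127).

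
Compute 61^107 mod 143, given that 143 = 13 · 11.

Mod 13: 61 ≡ 9; by Fermat, exponent reduces to 107 mod 12 = 11; 9^11 ≡ 3 (mod 13).
Mod 11: 61 ≡ 6; by Fermat, exponent reduces to 107 mod 10 = 7; 6^7 ≡ 8 (mod 11).
Combine by CRT: x ≡ 3 (mod 13), x ≡ 8 (mod 11) ⇒ x ≡ 107 (mod 143).

107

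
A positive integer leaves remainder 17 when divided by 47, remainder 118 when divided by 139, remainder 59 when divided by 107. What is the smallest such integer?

The moduli are pairwise coprime; N = 47·139·107 = 699031.
N/47 = 14873; 14873 ≡ 21 (mod 47); 21·9 ≡ 1, so inverse 9.
N/139 = 5029; 5029 ≡ 25 (mod 139); 25·89 ≡ 1, so inverse 89.
N/107 = 6533; 6533 ≡ 6 (mod 107); 6·18 ≡ 1, so inverse 18.
k ≡ 17·14873·9 + 118·5029·89 + 59·6533·18 = 62028173.
62028173 mod 699031 = 513445.

513445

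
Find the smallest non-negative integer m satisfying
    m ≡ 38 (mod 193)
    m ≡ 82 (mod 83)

From m ≡ 38 (mod 193) write m = 38 + 193t. Substituting into m ≡ 82 (mod 83) gives 193t ≡ 44 (mod 83), and since 27⁻¹ ≡ 40 (mod 83), t ≡ 17. Hence m ≡ 38 + 193·17 = 3319 (mod 16019).

3319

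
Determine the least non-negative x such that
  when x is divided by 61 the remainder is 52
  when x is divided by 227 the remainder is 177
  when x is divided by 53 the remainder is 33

12435

Combine the congruences pairwise.
From x ≡ 52 (mod 61) write x = 52 + 61t. Substituting into x ≡ 177 (mod 227) gives 61t ≡ 125 (mod 227), and since 61⁻¹ ≡ 67 (mod 227), t ≡ 203. Hence x ≡ 52 + 61·203 = 12435 (mod 13847).
From x ≡ 12435 (mod 13847) write x = 12435 + 13847t. Substituting into x ≡ 33 (mod 53) gives 13847t ≡ 0 (mod 53), and since 14⁻¹ ≡ 19 (mod 53), t ≡ 0. Hence x ≡ 12435 + 13847·0 = 12435 (mod 733891).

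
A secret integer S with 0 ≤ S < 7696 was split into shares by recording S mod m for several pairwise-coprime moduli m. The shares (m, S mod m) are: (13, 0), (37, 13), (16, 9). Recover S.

5785

From S ≡ 0 (mod 13) write S = 0 + 13t. Substituting into S ≡ 13 (mod 37) gives 13t ≡ 13 (mod 37), and since 13⁻¹ ≡ 20 (mod 37), t ≡ 1. Hence S ≡ 0 + 13·1 = 13 (mod 481).
From S ≡ 13 (mod 481) write S = 13 + 481t. Substituting into S ≡ 9 (mod 16) gives 481t ≡ 12 (mod 16), and since 1⁻¹ ≡ 1 (mod 16), t ≡ 12. Hence S ≡ 13 + 481·12 = 5785 (mod 7696).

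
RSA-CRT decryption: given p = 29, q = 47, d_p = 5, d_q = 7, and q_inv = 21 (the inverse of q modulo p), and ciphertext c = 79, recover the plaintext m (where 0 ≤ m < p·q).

m₁ = c^(d_p) mod p: c ≡ 21 (mod 29), and 21^5 mod 29 = 2.
m₂ = c^(d_q) mod q: c ≡ 32 (mod 47), and 32^7 mod 47 = 7.
h = q_inv·(m₁ − m₂) mod p = 21·(2 − 7) mod 29 = 11.
m = m₂ + h·q = 7 + 11·47 = 524.

524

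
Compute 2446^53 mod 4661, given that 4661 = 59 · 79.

Mod 59: 2446 ≡ 27; 27^53 ≡ 16 (mod 59).
Mod 79: 2446 ≡ 76; 76^53 ≡ 72 (mod 79).
Combine by CRT: x ≡ 16 (mod 59), x ≡ 72 (mod 79) ⇒ x ≡ 783 (mod 4661).

783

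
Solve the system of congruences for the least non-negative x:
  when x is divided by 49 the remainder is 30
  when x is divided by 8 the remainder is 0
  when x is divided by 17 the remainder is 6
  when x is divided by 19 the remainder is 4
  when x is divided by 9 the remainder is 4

192208

The moduli are pairwise coprime; N = 49·8·17·19·9 = 1139544.
N/49 = 23256; 23256 ≡ 30 (mod 49); 30·18 ≡ 1, so inverse 18.
N/8 = 142443; 142443 ≡ 3 (mod 8); 3·3 ≡ 1, so inverse 3.
N/17 = 67032; 67032 ≡ 1 (mod 17), inverse 1.
N/19 = 59976; 59976 ≡ 12 (mod 19); 12·8 ≡ 1, so inverse 8.
N/9 = 126616; 126616 ≡ 4 (mod 9); 4·7 ≡ 1, so inverse 7.
x ≡ 30·23256·18 + 0·142443·3 + 6·67032·1 + 4·59976·8 + 4·126616·7 = 18424912.
18424912 mod 1139544 = 192208.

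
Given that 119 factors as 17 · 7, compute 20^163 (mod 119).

27

Mod 17: 20 ≡ 3; by Fermat, exponent reduces to 163 mod 16 = 3; 3^3 ≡ 10 (mod 17).
Mod 7: 20 ≡ 6; by Fermat, exponent reduces to 163 mod 6 = 1; 6^1 ≡ 6 (mod 7).
Combine by CRT: x ≡ 10 (mod 17), x ≡ 6 (mod 7) ⇒ x ≡ 27 (mod 119).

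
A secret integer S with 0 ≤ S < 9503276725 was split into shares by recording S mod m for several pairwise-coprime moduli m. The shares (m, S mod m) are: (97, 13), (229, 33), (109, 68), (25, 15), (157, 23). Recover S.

The moduli are pairwise coprime; N = 97·229·109·25·157 = 9503276725.
N/97 = 97971925; 97971925 ≡ 82 (mod 97); 82·84 ≡ 1, so inverse 84.
N/229 = 41499025; 41499025 ≡ 103 (mod 229); 103·209 ≡ 1, so inverse 209.
N/109 = 87186025; 87186025 ≡ 86 (mod 109); 86·90 ≡ 1, so inverse 90.
N/25 = 380131069; 380131069 ≡ 19 (mod 25); 19·4 ≡ 1, so inverse 4.
N/157 = 60530425; 60530425 ≡ 17 (mod 157); 17·37 ≡ 1, so inverse 37.
S ≡ 13·97971925·84 + 33·41499025·209 + 68·87186025·90 + 15·380131069·4 + 23·60530425·37 = 1001101846340.
1001101846340 mod 9503276725 = 3257790215.

3257790215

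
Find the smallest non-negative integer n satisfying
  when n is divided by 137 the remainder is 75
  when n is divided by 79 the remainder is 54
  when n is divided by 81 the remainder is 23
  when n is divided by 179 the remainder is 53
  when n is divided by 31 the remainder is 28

From n ≡ 75 (mod 137) write n = 75 + 137t. Substituting into n ≡ 54 (mod 79) gives 137t ≡ 58 (mod 79), and since 58⁻¹ ≡ 15 (mod 79), t ≡ 1. Hence n ≡ 75 + 137·1 = 212 (mod 10823).
From n ≡ 212 (mod 10823) write n = 212 + 10823t. Substituting into n ≡ 23 (mod 81) gives 10823t ≡ 54 (mod 81), and since 50⁻¹ ≡ 47 (mod 81), t ≡ 27. Hence n ≡ 212 + 10823·27 = 292433 (mod 876663).
From n ≡ 292433 (mod 876663) write n = 292433 + 876663t. Substituting into n ≡ 53 (mod 179) gives 876663t ≡ 106 (mod 179), and since 100⁻¹ ≡ 145 (mod 179), t ≡ 155. Hence n ≡ 292433 + 876663·155 = 136175198 (mod 156922677).
From n ≡ 136175198 (mod 156922677) write n = 136175198 + 156922677t. Substituting into n ≡ 28 (mod 31) gives 156922677t ≡ 18 (mod 31), and since 26⁻¹ ≡ 6 (mod 31), t ≡ 15. Hence n ≡ 136175198 + 156922677·15 = 2490015353 (mod 4864602987).

2490015353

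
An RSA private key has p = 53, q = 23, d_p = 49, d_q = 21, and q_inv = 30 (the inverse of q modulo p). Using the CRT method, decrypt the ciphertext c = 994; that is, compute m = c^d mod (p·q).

m₁ = c^(d_p) mod p: c ≡ 40 (mod 53), and 40^49 mod 53 = 11.
m₂ = c^(d_q) mod q: c ≡ 5 (mod 23), and 5^21 mod 23 = 14.
h = q_inv·(m₁ − m₂) mod p = 30·(11 − 14) mod 53 = 16.
m = m₂ + h·q = 14 + 16·23 = 382.

382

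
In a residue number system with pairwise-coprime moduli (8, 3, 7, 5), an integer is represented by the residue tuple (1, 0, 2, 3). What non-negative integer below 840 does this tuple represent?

The moduli are pairwise coprime; N = 8·3·7·5 = 840.
N/8 = 105; 105 ≡ 1 (mod 8), inverse 1.
N/3 = 280; 280 ≡ 1 (mod 3), inverse 1.
N/7 = 120; 120 ≡ 1 (mod 7), inverse 1.
N/5 = 168; 168 ≡ 3 (mod 5); 3·2 ≡ 1, so inverse 2.
x ≡ 1·105·1 + 0·280·1 + 2·120·1 + 3·168·2 = 1353.
1353 mod 840 = 513.

513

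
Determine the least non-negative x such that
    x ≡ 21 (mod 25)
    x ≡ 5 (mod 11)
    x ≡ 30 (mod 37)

The moduli are pairwise coprime; N = 25·11·37 = 10175.
N/25 = 407; 407 ≡ 7 (mod 25); 7·18 ≡ 1, so inverse 18.
N/11 = 925; 925 ≡ 1 (mod 11), inverse 1.
N/37 = 275; 275 ≡ 16 (mod 37); 16·7 ≡ 1, so inverse 7.
x ≡ 21·407·18 + 5·925·1 + 30·275·7 = 216221.
216221 mod 10175 = 2546.

2546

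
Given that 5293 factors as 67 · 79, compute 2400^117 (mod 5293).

Mod 67: 2400 ≡ 55; by Fermat, exponent reduces to 117 mod 66 = 51; 55^51 ≡ 9 (mod 67).
Mod 79: 2400 ≡ 30; by Fermat, exponent reduces to 117 mod 78 = 39; 30^39 ≡ 78 (mod 79).
Combine by CRT: x ≡ 9 (mod 67), x ≡ 78 (mod 79) ⇒ x ≡ 947 (mod 5293).

947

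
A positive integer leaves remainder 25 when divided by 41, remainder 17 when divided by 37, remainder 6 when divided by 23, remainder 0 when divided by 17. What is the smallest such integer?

The moduli are pairwise coprime; M = 41·37·23·17 = 593147.
M/41 = 14467; 14467 ≡ 35 (mod 41); 35·34 ≡ 1, so inverse 34.
M/37 = 16031; 16031 ≡ 10 (mod 37); 10·26 ≡ 1, so inverse 26.
M/23 = 25789; 25789 ≡ 6 (mod 23); 6·4 ≡ 1, so inverse 4.
M/17 = 34891; 34891 ≡ 7 (mod 17); 7·5 ≡ 1, so inverse 5.
N ≡ 25·14467·34 + 17·16031·26 + 6·25789·4 + 0·34891·5 = 20001588.
20001588 mod 593147 = 427737.

427737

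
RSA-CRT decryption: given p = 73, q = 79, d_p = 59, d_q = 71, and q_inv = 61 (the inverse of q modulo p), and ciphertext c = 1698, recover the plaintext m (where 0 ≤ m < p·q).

m₁ = c^(d_p) mod p: c ≡ 19 (mod 73), and 19^59 mod 73 = 61.
m₂ = c^(d_q) mod q: c ≡ 39 (mod 79), and 39^71 mod 79 = 30.
h = q_inv·(m₁ − m₂) mod p = 61·(61 − 30) mod 73 = 66.
m = m₂ + h·q = 30 + 66·79 = 5244.

5244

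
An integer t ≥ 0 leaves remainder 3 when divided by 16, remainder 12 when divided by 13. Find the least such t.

From t ≡ 3 (mod 16) write t = 3 + 16s. Substituting into t ≡ 12 (mod 13) gives 16s ≡ 9 (mod 13), and since 3⁻¹ ≡ 9 (mod 13), s ≡ 3. Hence t ≡ 3 + 16·3 = 51 (mod 208).

51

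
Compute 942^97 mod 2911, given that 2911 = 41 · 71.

Mod 41: 942 ≡ 40; by Fermat, exponent reduces to 97 mod 40 = 17; 40^17 ≡ 40 (mod 41).
Mod 71: 942 ≡ 19; by Fermat, exponent reduces to 97 mod 70 = 27; 19^27 ≡ 4 (mod 71).
Combine by CRT: x ≡ 40 (mod 41), x ≡ 4 (mod 71) ⇒ x ≡ 2418 (mod 2911).

2418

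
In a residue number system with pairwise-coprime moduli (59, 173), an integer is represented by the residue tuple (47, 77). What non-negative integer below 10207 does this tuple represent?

From x ≡ 47 (mod 59) write x = 47 + 59t. Substituting into x ≡ 77 (mod 173) gives 59t ≡ 30 (mod 173), and since 59⁻¹ ≡ 44 (mod 173), t ≡ 109. Hence x ≡ 47 + 59·109 = 6478 (mod 10207).

6478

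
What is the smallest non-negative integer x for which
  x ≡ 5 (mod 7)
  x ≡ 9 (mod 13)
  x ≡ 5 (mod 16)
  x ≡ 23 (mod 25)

21173

The moduli are pairwise coprime; N = 7·13·16·25 = 36400.
N/7 = 5200; 5200 ≡ 6 (mod 7); 6·6 ≡ 1, so inverse 6.
N/13 = 2800; 2800 ≡ 5 (mod 13); 5·8 ≡ 1, so inverse 8.
N/16 = 2275; 2275 ≡ 3 (mod 16); 3·11 ≡ 1, so inverse 11.
N/25 = 1456; 1456 ≡ 6 (mod 25); 6·21 ≡ 1, so inverse 21.
x ≡ 5·5200·6 + 9·2800·8 + 5·2275·11 + 23·1456·21 = 1185973.
1185973 mod 36400 = 21173.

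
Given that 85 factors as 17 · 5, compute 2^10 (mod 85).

Mod 17: 2 ≡ 2; 2^10 ≡ 4 (mod 17).
Mod 5: 2 ≡ 2; by Fermat, exponent reduces to 10 mod 4 = 2; 2^2 ≡ 4 (mod 5).
Combine by CRT: x ≡ 4 (mod 17), x ≡ 4 (mod 5) ⇒ x ≡ 4 (mod 85).

4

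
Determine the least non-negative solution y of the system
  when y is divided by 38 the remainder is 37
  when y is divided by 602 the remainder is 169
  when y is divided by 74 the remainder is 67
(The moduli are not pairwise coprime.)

Combine the congruences pairwise.
gcd(38, 602) = 2 and 2 | (169 − 37), so the pair is consistent; merging gives y ≡ 1975 (mod 11438), where 11438 = lcm(38, 602).
gcd(11438, 74) = 2 and 2 | (67 − 1975), so the pair is consistent; merging gives y ≡ 207859 (mod 423206), where 423206 = lcm(11438, 74).
The solution is unique modulo lcm(38, 602, 74) = 423206.

207859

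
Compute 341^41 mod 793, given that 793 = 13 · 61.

594

Mod 13: 341 ≡ 3; by Fermat, exponent reduces to 41 mod 12 = 5; 3^5 ≡ 9 (mod 13).
Mod 61: 341 ≡ 36; 36^41 ≡ 45 (mod 61).
Combine by CRT: x ≡ 9 (mod 13), x ≡ 45 (mod 61) ⇒ x ≡ 594 (mod 793).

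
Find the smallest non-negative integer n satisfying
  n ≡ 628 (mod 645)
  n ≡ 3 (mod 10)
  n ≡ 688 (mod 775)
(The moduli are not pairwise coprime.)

54163

Combine the congruences pairwise.
gcd(645, 10) = 5 and 5 | (3 − 628), so the pair is consistent; merging gives n ≡ 1273 (mod 1290), where 1290 = lcm(645, 10).
gcd(1290, 775) = 5 and 5 | (688 − 1273), so the pair is consistent; merging gives n ≡ 54163 (mod 199950), where 199950 = lcm(1290, 775).
The solution is unique modulo lcm(645, 10, 775) = 199950.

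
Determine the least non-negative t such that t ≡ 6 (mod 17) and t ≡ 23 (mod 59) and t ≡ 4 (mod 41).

40143

From t ≡ 6 (mod 17) write t = 6 + 17s. Substituting into t ≡ 23 (mod 59) gives 17s ≡ 17 (mod 59), and since 17⁻¹ ≡ 7 (mod 59), s ≡ 1. Hence t ≡ 6 + 17·1 = 23 (mod 1003).
From t ≡ 23 (mod 1003) write t = 23 + 1003s. Substituting into t ≡ 4 (mod 41) gives 1003s ≡ 22 (mod 41), and since 19⁻¹ ≡ 13 (mod 41), s ≡ 40. Hence t ≡ 23 + 1003·40 = 40143 (mod 41123).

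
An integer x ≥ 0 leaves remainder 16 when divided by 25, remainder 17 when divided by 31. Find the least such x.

From x ≡ 16 (mod 25) write x = 16 + 25t. Substituting into x ≡ 17 (mod 31) gives 25t ≡ 1 (mod 31), and since 25⁻¹ ≡ 5 (mod 31), t ≡ 5. Hence x ≡ 16 + 25·5 = 141 (mod 775).

141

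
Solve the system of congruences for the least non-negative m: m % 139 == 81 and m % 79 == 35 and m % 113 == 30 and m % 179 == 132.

The moduli are pairwise coprime; N = 139·79·113·179 = 222112687.
N/139 = 1597933; 1597933 ≡ 128 (mod 139); 128·101 ≡ 1, so inverse 101.
N/79 = 2811553; 2811553 ≡ 22 (mod 79); 22·18 ≡ 1, so inverse 18.
N/113 = 1965599; 1965599 ≡ 77 (mod 113); 77·91 ≡ 1, so inverse 91.
N/179 = 1240853; 1240853 ≡ 25 (mod 179); 25·43 ≡ 1, so inverse 43.
m ≡ 81·1597933·101 + 35·2811553·18 + 30·1965599·91 + 132·1240853·43 = 27253135161.
27253135161 mod 222112687 = 155387347.

155387347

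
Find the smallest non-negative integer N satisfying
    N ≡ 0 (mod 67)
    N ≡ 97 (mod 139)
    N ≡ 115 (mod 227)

From N ≡ 0 (mod 67) write N = 0 + 67t. Substituting into N ≡ 97 (mod 139) gives 67t ≡ 97 (mod 139), and since 67⁻¹ ≡ 83 (mod 139), t ≡ 128. Hence N ≡ 0 + 67·128 = 8576 (mod 9313).
From N ≡ 8576 (mod 9313) write N = 8576 + 9313t. Substituting into N ≡ 115 (mod 227) gives 9313t ≡ 165 (mod 227), and since 6⁻¹ ≡ 38 (mod 227), t ≡ 141. Hence N ≡ 8576 + 9313·141 = 1321709 (mod 2114051).

1321709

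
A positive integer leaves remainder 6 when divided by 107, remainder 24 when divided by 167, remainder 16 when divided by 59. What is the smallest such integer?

1052458

The moduli are pairwise coprime; M = 107·167·59 = 1054271.
M/107 = 9853; 9853 ≡ 9 (mod 107); 9·12 ≡ 1, so inverse 12.
M/167 = 6313; 6313 ≡ 134 (mod 167); 134·86 ≡ 1, so inverse 86.
M/59 = 17869; 17869 ≡ 51 (mod 59); 51·22 ≡ 1, so inverse 22.
N ≡ 6·9853·12 + 24·6313·86 + 16·17869·22 = 20029336.
20029336 mod 1054271 = 1052458.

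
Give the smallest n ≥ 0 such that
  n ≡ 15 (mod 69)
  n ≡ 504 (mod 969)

20853

Combine the congruences pairwise.
gcd(69, 969) = 3 and 3 | (504 − 15), so the pair is consistent; merging gives n ≡ 20853 (mod 22287), where 22287 = lcm(69, 969).
The solution is unique modulo lcm(69, 969) = 22287.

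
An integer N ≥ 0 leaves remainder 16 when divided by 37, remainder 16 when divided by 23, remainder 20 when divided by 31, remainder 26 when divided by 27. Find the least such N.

384668

The moduli are pairwise coprime; M = 37·23·31·27 = 712287.
M/37 = 19251; 19251 ≡ 11 (mod 37); 11·27 ≡ 1, so inverse 27.
M/23 = 30969; 30969 ≡ 11 (mod 23); 11·21 ≡ 1, so inverse 21.
M/31 = 22977; 22977 ≡ 6 (mod 31); 6·26 ≡ 1, so inverse 26.
M/27 = 26381; 26381 ≡ 2 (mod 27); 2·14 ≡ 1, so inverse 14.
N ≡ 16·19251·27 + 16·30969·21 + 20·22977·26 + 26·26381·14 = 40272740.
40272740 mod 712287 = 384668.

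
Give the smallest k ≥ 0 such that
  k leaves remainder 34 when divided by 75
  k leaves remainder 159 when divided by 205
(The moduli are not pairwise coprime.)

gcd(75, 205) = 5 and 5 | (159 − 34), so the pair is consistent; merging gives k ≡ 2209 (mod 3075), where 3075 = lcm(75, 205).
The solution is unique modulo lcm(75, 205) = 3075.

2209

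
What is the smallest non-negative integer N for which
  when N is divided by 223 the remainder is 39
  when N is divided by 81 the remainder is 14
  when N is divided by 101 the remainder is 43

From N ≡ 39 (mod 223) write N = 39 + 223t. Substituting into N ≡ 14 (mod 81) gives 223t ≡ 56 (mod 81), and since 61⁻¹ ≡ 4 (mod 81), t ≡ 62. Hence N ≡ 39 + 223·62 = 13865 (mod 18063).
From N ≡ 13865 (mod 18063) write N = 13865 + 18063t. Substituting into N ≡ 43 (mod 101) gives 18063t ≡ 15 (mod 101), and since 85⁻¹ ≡ 82 (mod 101), t ≡ 18. Hence N ≡ 13865 + 18063·18 = 338999 (mod 1824363).

338999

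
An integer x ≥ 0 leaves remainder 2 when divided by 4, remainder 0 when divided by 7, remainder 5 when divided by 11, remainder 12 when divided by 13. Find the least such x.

2898

The moduli are pairwise coprime; N = 4·7·11·13 = 4004.
N/4 = 1001; 1001 ≡ 1 (mod 4), inverse 1.
N/7 = 572; 572 ≡ 5 (mod 7); 5·3 ≡ 1, so inverse 3.
N/11 = 364; 364 ≡ 1 (mod 11), inverse 1.
N/13 = 308; 308 ≡ 9 (mod 13); 9·3 ≡ 1, so inverse 3.
x ≡ 2·1001·1 + 0·572·3 + 5·364·1 + 12·308·3 = 14910.
14910 mod 4004 = 2898.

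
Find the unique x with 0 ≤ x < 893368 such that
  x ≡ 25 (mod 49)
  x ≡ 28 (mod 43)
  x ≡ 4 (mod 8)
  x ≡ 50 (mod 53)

841796

From x ≡ 25 (mod 49) write x = 25 + 49t. Substituting into x ≡ 28 (mod 43) gives 49t ≡ 3 (mod 43), and since 6⁻¹ ≡ 36 (mod 43), t ≡ 22. Hence x ≡ 25 + 49·22 = 1103 (mod 2107).
From x ≡ 1103 (mod 2107) write x = 1103 + 2107t. Substituting into x ≡ 4 (mod 8) gives 2107t ≡ 5 (mod 8), and since 3⁻¹ ≡ 3 (mod 8), t ≡ 7. Hence x ≡ 1103 + 2107·7 = 15852 (mod 16856).
From x ≡ 15852 (mod 16856) write x = 15852 + 16856t. Substituting into x ≡ 50 (mod 53) gives 16856t ≡ 45 (mod 53), and since 2⁻¹ ≡ 27 (mod 53), t ≡ 49. Hence x ≡ 15852 + 16856·49 = 841796 (mod 893368).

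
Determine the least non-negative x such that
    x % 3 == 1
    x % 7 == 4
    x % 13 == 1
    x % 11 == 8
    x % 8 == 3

17707

The moduli are pairwise coprime; N = 3·7·13·11·8 = 24024.
N/3 = 8008; 8008 ≡ 1 (mod 3), inverse 1.
N/7 = 3432; 3432 ≡ 2 (mod 7); 2·4 ≡ 1, so inverse 4.
N/13 = 1848; 1848 ≡ 2 (mod 13); 2·7 ≡ 1, so inverse 7.
N/11 = 2184; 2184 ≡ 6 (mod 11); 6·2 ≡ 1, so inverse 2.
N/8 = 3003; 3003 ≡ 3 (mod 8); 3·3 ≡ 1, so inverse 3.
x ≡ 1·8008·1 + 4·3432·4 + 1·1848·7 + 8·2184·2 + 3·3003·3 = 137827.
137827 mod 24024 = 17707.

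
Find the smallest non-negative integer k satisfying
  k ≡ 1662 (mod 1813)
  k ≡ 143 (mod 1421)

gcd(1813, 1421) = 49 and 49 | (143 − 1662), so the pair is consistent; merging gives k ≡ 14353 (mod 52577), where 52577 = lcm(1813, 1421).
The solution is unique modulo lcm(1813, 1421) = 52577.

14353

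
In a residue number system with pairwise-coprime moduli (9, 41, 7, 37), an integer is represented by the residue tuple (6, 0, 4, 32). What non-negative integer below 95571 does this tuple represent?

From x ≡ 6 (mod 9) write x = 6 + 9t. Substituting into x ≡ 0 (mod 41) gives 9t ≡ 35 (mod 41), and since 9⁻¹ ≡ 32 (mod 41), t ≡ 13. Hence x ≡ 6 + 9·13 = 123 (mod 369).
From x ≡ 123 (mod 369) write x = 123 + 369t. Substituting into x ≡ 4 (mod 7) gives 369t ≡ 0 (mod 7), and since 5⁻¹ ≡ 3 (mod 7), t ≡ 0. Hence x ≡ 123 + 369·0 = 123 (mod 2583).
From x ≡ 123 (mod 2583) write x = 123 + 2583t. Substituting into x ≡ 32 (mod 37) gives 2583t ≡ 20 (mod 37), and since 30⁻¹ ≡ 21 (mod 37), t ≡ 13. Hence x ≡ 123 + 2583·13 = 33702 (mod 95571).

33702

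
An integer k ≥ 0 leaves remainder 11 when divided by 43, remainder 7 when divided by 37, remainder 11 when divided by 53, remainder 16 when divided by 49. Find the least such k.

804498

The moduli are pairwise coprime; N = 43·37·53·49 = 4131827.
N/43 = 96089; 96089 ≡ 27 (mod 43); 27·8 ≡ 1, so inverse 8.
N/37 = 111671; 111671 ≡ 5 (mod 37); 5·15 ≡ 1, so inverse 15.
N/53 = 77959; 77959 ≡ 49 (mod 53); 49·13 ≡ 1, so inverse 13.
N/49 = 84323; 84323 ≡ 43 (mod 49); 43·8 ≡ 1, so inverse 8.
k ≡ 11·96089·8 + 7·111671·15 + 11·77959·13 + 16·84323·8 = 42122768.
42122768 mod 4131827 = 804498.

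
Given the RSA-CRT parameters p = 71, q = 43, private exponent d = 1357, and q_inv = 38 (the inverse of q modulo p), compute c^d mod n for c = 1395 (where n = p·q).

2428

d_p = d mod (p−1) = 1357 mod 70 = 27; d_q = d mod (q−1) = 13.
m₁ = c^(d_p) mod p: c ≡ 46 (mod 71), and 46^27 mod 71 = 14.
m₂ = c^(d_q) mod q: c ≡ 19 (mod 43), and 19^13 mod 43 = 20.
h = q_inv·(m₁ − m₂) mod p = 38·(14 − 20) mod 71 = 56.
m = m₂ + h·q = 20 + 56·43 = 2428.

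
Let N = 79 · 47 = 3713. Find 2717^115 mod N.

Mod 79: 2717 ≡ 31; by Fermat, exponent reduces to 115 mod 78 = 37; 31^37 ≡ 73 (mod 79).
Mod 47: 2717 ≡ 38; by Fermat, exponent reduces to 115 mod 46 = 23; 38^23 ≡ 46 (mod 47).
Combine by CRT: x ≡ 73 (mod 79), x ≡ 46 (mod 47) ⇒ x ≡ 2443 (mod 3713).

2443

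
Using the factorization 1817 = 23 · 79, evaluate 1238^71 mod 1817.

1713

Mod 23: 1238 ≡ 19; by Fermat, exponent reduces to 71 mod 22 = 5; 19^5 ≡ 11 (mod 23).
Mod 79: 1238 ≡ 53; 53^71 ≡ 54 (mod 79).
Combine by CRT: x ≡ 11 (mod 23), x ≡ 54 (mod 79) ⇒ x ≡ 1713 (mod 1817).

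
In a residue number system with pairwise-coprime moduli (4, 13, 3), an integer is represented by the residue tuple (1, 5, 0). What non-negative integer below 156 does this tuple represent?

57

From x ≡ 1 (mod 4) write x = 1 + 4t. Substituting into x ≡ 5 (mod 13) gives 4t ≡ 4 (mod 13), and since 4⁻¹ ≡ 10 (mod 13), t ≡ 1. Hence x ≡ 1 + 4·1 = 5 (mod 52).
From x ≡ 5 (mod 52) write x = 5 + 52t. Substituting into x ≡ 0 (mod 3) gives 52t ≡ 1 (mod 3), and since 1⁻¹ ≡ 1 (mod 3), t ≡ 1. Hence x ≡ 5 + 52·1 = 57 (mod 156).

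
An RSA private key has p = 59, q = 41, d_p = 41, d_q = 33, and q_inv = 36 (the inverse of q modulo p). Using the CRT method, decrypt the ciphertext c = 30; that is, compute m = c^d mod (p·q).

m₁ = c^(d_p) mod p: c ≡ 30 (mod 59), and 30^41 mod 59 = 33.
m₂ = c^(d_q) mod q: c ≡ 30 (mod 41), and 30^33 mod 41 = 7.
h = q_inv·(m₁ − m₂) mod p = 36·(33 − 7) mod 59 = 51.
m = m₂ + h·q = 7 + 51·41 = 2098.

2098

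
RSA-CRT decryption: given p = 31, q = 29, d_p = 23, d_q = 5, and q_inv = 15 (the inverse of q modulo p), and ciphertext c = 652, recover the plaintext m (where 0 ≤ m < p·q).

m₁ = c^(d_p) mod p: c ≡ 1 (mod 31), and 1^23 mod 31 = 1.
m₂ = c^(d_q) mod q: c ≡ 14 (mod 29), and 14^5 mod 29 = 19.
h = q_inv·(m₁ − m₂) mod p = 15·(1 − 19) mod 31 = 9.
m = m₂ + h·q = 19 + 9·29 = 280.

280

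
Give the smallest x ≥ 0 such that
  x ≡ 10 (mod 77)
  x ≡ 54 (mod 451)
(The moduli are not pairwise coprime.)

gcd(77, 451) = 11 and 11 | (54 − 10), so the pair is consistent; merging gives x ≡ 1858 (mod 3157), where 3157 = lcm(77, 451).
The solution is unique modulo lcm(77, 451) = 3157.

1858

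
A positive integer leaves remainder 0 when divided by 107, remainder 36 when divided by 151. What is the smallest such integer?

From k ≡ 0 (mod 107) write k = 0 + 107t. Substituting into k ≡ 36 (mod 151) gives 107t ≡ 36 (mod 151), and since 107⁻¹ ≡ 24 (mod 151), t ≡ 109. Hence k ≡ 0 + 107·109 = 11663 (mod 16157).

11663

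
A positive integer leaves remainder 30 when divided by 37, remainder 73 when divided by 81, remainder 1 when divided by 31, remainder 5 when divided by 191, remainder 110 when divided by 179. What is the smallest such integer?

The moduli are pairwise coprime; N = 37·81·31·191·179 = 3176397423.
N/37 = 85848579; 85848579 ≡ 32 (mod 37); 32·22 ≡ 1, so inverse 22.
N/81 = 39214783; 39214783 ≡ 10 (mod 81); 10·73 ≡ 1, so inverse 73.
N/31 = 102464433; 102464433 ≡ 9 (mod 31); 9·7 ≡ 1, so inverse 7.
N/191 = 16630353; 16630353 ≡ 174 (mod 191); 174·146 ≡ 1, so inverse 146.
N/179 = 17745237; 17745237 ≡ 72 (mod 179); 72·92 ≡ 1, so inverse 92.
a ≡ 30·85848579·22 + 73·39214783·73 + 1·102464433·7 + 5·16630353·146 + 110·17745237·92 = 458074847908.
458074847908 mod 3176397423 = 673618996.

673618996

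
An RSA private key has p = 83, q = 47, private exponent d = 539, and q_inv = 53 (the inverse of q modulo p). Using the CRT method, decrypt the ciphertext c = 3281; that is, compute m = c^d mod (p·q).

510

d_p = d mod (p−1) = 539 mod 82 = 47; d_q = d mod (q−1) = 33.
m₁ = c^(d_p) mod p: c ≡ 44 (mod 83), and 44^47 mod 83 = 12.
m₂ = c^(d_q) mod q: c ≡ 38 (mod 47), and 38^33 mod 47 = 40.
h = q_inv·(m₁ − m₂) mod p = 53·(12 − 40) mod 83 = 10.
m = m₂ + h·q = 40 + 10·47 = 510.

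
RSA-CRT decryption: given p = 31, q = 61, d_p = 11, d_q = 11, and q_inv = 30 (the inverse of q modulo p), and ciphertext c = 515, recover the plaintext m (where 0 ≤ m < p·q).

1064

m₁ = c^(d_p) mod p: c ≡ 19 (mod 31), and 19^11 mod 31 = 10.
m₂ = c^(d_q) mod q: c ≡ 27 (mod 61), and 27^11 mod 61 = 27.
h = q_inv·(m₁ − m₂) mod p = 30·(10 − 27) mod 31 = 17.
m = m₂ + h·q = 27 + 17·61 = 1064.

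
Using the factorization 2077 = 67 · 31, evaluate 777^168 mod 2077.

752

Mod 67: 777 ≡ 40; by Fermat, exponent reduces to 168 mod 66 = 36; 40^36 ≡ 15 (mod 67).
Mod 31: 777 ≡ 2; by Fermat, exponent reduces to 168 mod 30 = 18; 2^18 ≡ 8 (mod 31).
Combine by CRT: x ≡ 15 (mod 67), x ≡ 8 (mod 31) ⇒ x ≡ 752 (mod 2077).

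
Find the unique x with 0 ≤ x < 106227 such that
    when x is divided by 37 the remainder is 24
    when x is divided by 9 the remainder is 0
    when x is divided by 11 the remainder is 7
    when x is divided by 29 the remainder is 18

The moduli are pairwise coprime; N = 37·9·11·29 = 106227.
N/37 = 2871; 2871 ≡ 22 (mod 37); 22·32 ≡ 1, so inverse 32.
N/9 = 11803; 11803 ≡ 4 (mod 9); 4·7 ≡ 1, so inverse 7.
N/11 = 9657; 9657 ≡ 10 (mod 11); 10·10 ≡ 1, so inverse 10.
N/29 = 3663; 3663 ≡ 9 (mod 29); 9·13 ≡ 1, so inverse 13.
x ≡ 24·2871·32 + 0·11803·7 + 7·9657·10 + 18·3663·13 = 3738060.
3738060 mod 106227 = 20115.

20115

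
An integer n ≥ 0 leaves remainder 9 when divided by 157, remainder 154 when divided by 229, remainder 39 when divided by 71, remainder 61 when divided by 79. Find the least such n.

153082074

From n ≡ 9 (mod 157) write n = 9 + 157t. Substituting into n ≡ 154 (mod 229) gives 157t ≡ 145 (mod 229), and since 157⁻¹ ≡ 194 (mod 229), t ≡ 192. Hence n ≡ 9 + 157·192 = 30153 (mod 35953).
From n ≡ 30153 (mod 35953) write n = 30153 + 35953t. Substituting into n ≡ 39 (mod 71) gives 35953t ≡ 61 (mod 71), and since 27⁻¹ ≡ 50 (mod 71), t ≡ 68. Hence n ≡ 30153 + 35953·68 = 2474957 (mod 2552663).
From n ≡ 2474957 (mod 2552663) write n = 2474957 + 2552663t. Substituting into n ≡ 61 (mod 79) gives 2552663t ≡ 16 (mod 79), and since 15⁻¹ ≡ 58 (mod 79), t ≡ 59. Hence n ≡ 2474957 + 2552663·59 = 153082074 (mod 201660377).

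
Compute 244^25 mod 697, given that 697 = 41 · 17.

419

Mod 41: 244 ≡ 39; 39^25 ≡ 9 (mod 41).
Mod 17: 244 ≡ 6; by Fermat, exponent reduces to 25 mod 16 = 9; 6^9 ≡ 11 (mod 17).
Combine by CRT: x ≡ 9 (mod 41), x ≡ 11 (mod 17) ⇒ x ≡ 419 (mod 697).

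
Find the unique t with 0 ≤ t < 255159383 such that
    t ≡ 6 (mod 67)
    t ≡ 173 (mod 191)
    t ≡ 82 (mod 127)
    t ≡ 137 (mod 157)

The moduli are pairwise coprime; N = 67·191·127·157 = 255159383.
N/67 = 3808349; 3808349 ≡ 2 (mod 67); 2·34 ≡ 1, so inverse 34.
N/191 = 1335913; 1335913 ≡ 59 (mod 191); 59·68 ≡ 1, so inverse 68.
N/127 = 2009129; 2009129 ≡ 116 (mod 127); 116·23 ≡ 1, so inverse 23.
N/157 = 1625219; 1625219 ≡ 112 (mod 157); 112·150 ≡ 1, so inverse 150.
t ≡ 6·3808349·34 + 173·1335913·68 + 82·2009129·23 + 137·1625219·150 = 53680051472.
53680051472 mod 255159383 = 96581042.

96581042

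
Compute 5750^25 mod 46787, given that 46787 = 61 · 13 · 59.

Mod 61: 5750 ≡ 16; 16^25 ≡ 13 (mod 61).
Mod 13: 5750 ≡ 4; by Fermat, exponent reduces to 25 mod 12 = 1; 4^1 ≡ 4 (mod 13).
Mod 59: 5750 ≡ 27; 27^25 ≡ 19 (mod 59).
Combine by CRT: x ≡ 13 (mod 61), x ≡ 4 (mod 13), x ≡ 19 (mod 59) ⇒ x ≡ 18191 (mod 46787).

18191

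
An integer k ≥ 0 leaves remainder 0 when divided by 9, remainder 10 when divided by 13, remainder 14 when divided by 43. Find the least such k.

1089

The moduli are pairwise coprime; N = 9·13·43 = 5031.
N/9 = 559; 559 ≡ 1 (mod 9), inverse 1.
N/13 = 387; 387 ≡ 10 (mod 13); 10·4 ≡ 1, so inverse 4.
N/43 = 117; 117 ≡ 31 (mod 43); 31·25 ≡ 1, so inverse 25.
k ≡ 0·559·1 + 10·387·4 + 14·117·25 = 56430.
56430 mod 5031 = 1089.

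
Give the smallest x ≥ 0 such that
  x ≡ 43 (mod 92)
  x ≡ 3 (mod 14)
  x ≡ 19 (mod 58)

gcd(92, 14) = 2 and 2 | (3 − 43), so the pair is consistent; merging gives x ≡ 227 (mod 644), where 644 = lcm(92, 14).
gcd(644, 58) = 2 and 2 | (19 − 227), so the pair is consistent; merging gives x ≡ 2803 (mod 18676), where 18676 = lcm(644, 58).
The solution is unique modulo lcm(92, 14, 58) = 18676.

2803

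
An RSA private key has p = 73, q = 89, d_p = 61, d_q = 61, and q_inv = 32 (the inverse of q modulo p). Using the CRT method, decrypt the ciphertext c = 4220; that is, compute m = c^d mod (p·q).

m₁ = c^(d_p) mod p: c ≡ 59 (mod 73), and 59^61 mod 73 = 20.
m₂ = c^(d_q) mod q: c ≡ 37 (mod 89), and 37^61 mod 89 = 52.
h = q_inv·(m₁ − m₂) mod p = 32·(20 − 52) mod 73 = 71.
m = m₂ + h·q = 52 + 71·89 = 6371.

6371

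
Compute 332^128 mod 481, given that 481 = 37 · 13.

Mod 37: 332 ≡ 36; by Fermat, exponent reduces to 128 mod 36 = 20; 36^20 ≡ 1 (mod 37).
Mod 13: 332 ≡ 7; by Fermat, exponent reduces to 128 mod 12 = 8; 7^8 ≡ 3 (mod 13).
Combine by CRT: x ≡ 1 (mod 37), x ≡ 3 (mod 13) ⇒ x ≡ 445 (mod 481).

445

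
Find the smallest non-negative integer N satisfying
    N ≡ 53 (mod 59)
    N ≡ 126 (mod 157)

Combine the congruences pairwise.
From N ≡ 53 (mod 59) write N = 53 + 59t. Substituting into N ≡ 126 (mod 157) gives 59t ≡ 73 (mod 157), and since 59⁻¹ ≡ 8 (mod 157), t ≡ 113. Hence N ≡ 53 + 59·113 = 6720 (mod 9263).

6720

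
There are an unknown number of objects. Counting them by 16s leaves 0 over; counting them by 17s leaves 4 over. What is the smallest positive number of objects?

From N ≡ 0 (mod 16) write N = 0 + 16t. Substituting into N ≡ 4 (mod 17) gives 16t ≡ 4 (mod 17), and since 16⁻¹ ≡ 16 (mod 17), t ≡ 13. Hence N ≡ 0 + 16·13 = 208 (mod 272).

208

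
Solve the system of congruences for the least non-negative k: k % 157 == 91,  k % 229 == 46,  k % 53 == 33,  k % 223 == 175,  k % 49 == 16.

8540271315

Combine the congruences pairwise.
From k ≡ 91 (mod 157) write k = 91 + 157t. Substituting into k ≡ 46 (mod 229) gives 157t ≡ 184 (mod 229), and since 157⁻¹ ≡ 194 (mod 229), t ≡ 201. Hence k ≡ 91 + 157·201 = 31648 (mod 35953).
From k ≡ 31648 (mod 35953) write k = 31648 + 35953t. Substituting into k ≡ 33 (mod 53) gives 35953t ≡ 26 (mod 53), and since 19⁻¹ ≡ 14 (mod 53), t ≡ 46. Hence k ≡ 31648 + 35953·46 = 1685486 (mod 1905509).
From k ≡ 1685486 (mod 1905509) write k = 1685486 + 1905509t. Substituting into k ≡ 175 (mod 223) gives 1905509t ≡ 123 (mod 223), and since 197⁻¹ ≡ 60 (mod 223), t ≡ 21. Hence k ≡ 1685486 + 1905509·21 = 41701175 (mod 424928507).
From k ≡ 41701175 (mod 424928507) write k = 41701175 + 424928507t. Substituting into k ≡ 16 (mod 49) gives 424928507t ≡ 46 (mod 49), and since 17⁻¹ ≡ 26 (mod 49), t ≡ 20. Hence k ≡ 41701175 + 424928507·20 = 8540271315 (mod 20821496843).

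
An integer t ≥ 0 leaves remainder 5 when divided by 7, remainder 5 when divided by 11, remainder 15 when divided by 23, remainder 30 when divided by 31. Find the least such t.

20025

The moduli are pairwise coprime; N = 7·11·23·31 = 54901.
N/7 = 7843; 7843 ≡ 3 (mod 7); 3·5 ≡ 1, so inverse 5.
N/11 = 4991; 4991 ≡ 8 (mod 11); 8·7 ≡ 1, so inverse 7.
N/23 = 2387; 2387 ≡ 18 (mod 23); 18·9 ≡ 1, so inverse 9.
N/31 = 1771; 1771 ≡ 4 (mod 31); 4·8 ≡ 1, so inverse 8.
t ≡ 5·7843·5 + 5·4991·7 + 15·2387·9 + 30·1771·8 = 1118045.
1118045 mod 54901 = 20025.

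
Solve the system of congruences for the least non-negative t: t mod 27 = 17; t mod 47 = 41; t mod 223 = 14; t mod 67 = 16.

12773231

Combine the congruences pairwise.
From t ≡ 17 (mod 27) write t = 17 + 27s. Substituting into t ≡ 41 (mod 47) gives 27s ≡ 24 (mod 47), and since 27⁻¹ ≡ 7 (mod 47), s ≡ 27. Hence t ≡ 17 + 27·27 = 746 (mod 1269).
From t ≡ 746 (mod 1269) write t = 746 + 1269s. Substituting into t ≡ 14 (mod 223) gives 1269s ≡ 160 (mod 223), and since 154⁻¹ ≡ 42 (mod 223), s ≡ 30. Hence t ≡ 746 + 1269·30 = 38816 (mod 282987).
From t ≡ 38816 (mod 282987) write t = 38816 + 282987s. Substituting into t ≡ 16 (mod 67) gives 282987s ≡ 60 (mod 67), and since 46⁻¹ ≡ 51 (mod 67), s ≡ 45. Hence t ≡ 38816 + 282987·45 = 12773231 (mod 18960129).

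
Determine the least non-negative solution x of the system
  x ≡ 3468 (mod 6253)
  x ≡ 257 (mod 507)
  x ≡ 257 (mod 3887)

Combine the congruences pairwise.
gcd(6253, 507) = 169 and 169 | (257 − 3468), so the pair is consistent; merging gives x ≡ 15974 (mod 18759), where 18759 = lcm(6253, 507).
gcd(18759, 3887) = 169 and 169 | (257 − 15974), so the pair is consistent; merging gives x ≡ 128528 (mod 431457), where 431457 = lcm(18759, 3887).
The solution is unique modulo lcm(6253, 507, 3887) = 431457.

128528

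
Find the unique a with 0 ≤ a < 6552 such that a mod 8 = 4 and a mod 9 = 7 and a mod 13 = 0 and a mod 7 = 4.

2860

From a ≡ 4 (mod 8) write a = 4 + 8t. Substituting into a ≡ 7 (mod 9) gives 8t ≡ 3 (mod 9), and since 8⁻¹ ≡ 8 (mod 9), t ≡ 6. Hence a ≡ 4 + 8·6 = 52 (mod 72).
From a ≡ 52 (mod 72) write a = 52 + 72t. Substituting into a ≡ 0 (mod 13) gives 72t ≡ 0 (mod 13), and since 7⁻¹ ≡ 2 (mod 13), t ≡ 0. Hence a ≡ 52 + 72·0 = 52 (mod 936).
From a ≡ 52 (mod 936) write a = 52 + 936t. Substituting into a ≡ 4 (mod 7) gives 936t ≡ 1 (mod 7), and since 5⁻¹ ≡ 3 (mod 7), t ≡ 3. Hence a ≡ 52 + 936·3 = 2860 (mod 6552).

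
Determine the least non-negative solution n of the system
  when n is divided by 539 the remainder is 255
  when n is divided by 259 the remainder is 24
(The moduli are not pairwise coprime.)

gcd(539, 259) = 7 and 7 | (24 − 255), so the pair is consistent; merging gives n ≡ 14269 (mod 19943), where 19943 = lcm(539, 259).
The solution is unique modulo lcm(539, 259) = 19943.

14269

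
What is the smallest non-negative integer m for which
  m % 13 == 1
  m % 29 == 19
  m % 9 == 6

222

From m ≡ 1 (mod 13) write m = 1 + 13t. Substituting into m ≡ 19 (mod 29) gives 13t ≡ 18 (mod 29), and since 13⁻¹ ≡ 9 (mod 29), t ≡ 17. Hence m ≡ 1 + 13·17 = 222 (mod 377).
From m ≡ 222 (mod 377) write m = 222 + 377t. Substituting into m ≡ 6 (mod 9) gives 377t ≡ 0 (mod 9), and since 8⁻¹ ≡ 8 (mod 9), t ≡ 0. Hence m ≡ 222 + 377·0 = 222 (mod 3393).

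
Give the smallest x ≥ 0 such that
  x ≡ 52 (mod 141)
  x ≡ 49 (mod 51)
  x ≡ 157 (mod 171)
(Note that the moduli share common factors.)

gcd(141, 51) = 3 and 3 | (49 − 52), so the pair is consistent; merging gives x ≡ 1885 (mod 2397), where 2397 = lcm(141, 51).
gcd(2397, 171) = 3 and 3 | (157 − 1885), so the pair is consistent; merging gives x ≡ 124132 (mod 136629), where 136629 = lcm(2397, 171).
The solution is unique modulo lcm(141, 51, 171) = 136629.

124132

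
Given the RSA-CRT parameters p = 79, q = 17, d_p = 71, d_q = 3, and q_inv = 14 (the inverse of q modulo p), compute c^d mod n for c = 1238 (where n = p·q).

449

m₁ = c^(d_p) mod p: c ≡ 53 (mod 79), and 53^71 mod 79 = 54.
m₂ = c^(d_q) mod q: c ≡ 14 (mod 17), and 14^3 mod 17 = 7.
h = q_inv·(m₁ − m₂) mod p = 14·(54 − 7) mod 79 = 26.
m = m₂ + h·q = 7 + 26·17 = 449.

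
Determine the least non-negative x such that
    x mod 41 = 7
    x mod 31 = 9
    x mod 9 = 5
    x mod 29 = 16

From x ≡ 7 (mod 41) write x = 7 + 41t. Substituting into x ≡ 9 (mod 31) gives 41t ≡ 2 (mod 31), and since 10⁻¹ ≡ 28 (mod 31), t ≡ 25. Hence x ≡ 7 + 41·25 = 1032 (mod 1271).
From x ≡ 1032 (mod 1271) write x = 1032 + 1271t. Substituting into x ≡ 5 (mod 9) gives 1271t ≡ 8 (mod 9), and since 2⁻¹ ≡ 5 (mod 9), t ≡ 4. Hence x ≡ 1032 + 1271·4 = 6116 (mod 11439).
From x ≡ 6116 (mod 11439) write x = 6116 + 11439t. Substituting into x ≡ 16 (mod 29) gives 11439t ≡ 19 (mod 29), and since 13⁻¹ ≡ 9 (mod 29), t ≡ 26. Hence x ≡ 6116 + 11439·26 = 303530 (mod 331731).

303530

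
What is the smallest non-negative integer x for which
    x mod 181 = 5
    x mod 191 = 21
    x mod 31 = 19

677307

From x ≡ 5 (mod 181) write x = 5 + 181t. Substituting into x ≡ 21 (mod 191) gives 181t ≡ 16 (mod 191), and since 181⁻¹ ≡ 19 (mod 191), t ≡ 113. Hence x ≡ 5 + 181·113 = 20458 (mod 34571).
From x ≡ 20458 (mod 34571) write x = 20458 + 34571t. Substituting into x ≡ 19 (mod 31) gives 34571t ≡ 21 (mod 31), and since 6⁻¹ ≡ 26 (mod 31), t ≡ 19. Hence x ≡ 20458 + 34571·19 = 677307 (mod 1071701).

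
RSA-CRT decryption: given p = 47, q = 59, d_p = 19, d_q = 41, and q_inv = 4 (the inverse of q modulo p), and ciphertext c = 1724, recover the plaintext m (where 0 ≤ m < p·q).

m₁ = c^(d_p) mod p: c ≡ 32 (mod 47), and 32^19 mod 47 = 8.
m₂ = c^(d_q) mod q: c ≡ 13 (mod 59), and 13^41 mod 59 = 52.
h = q_inv·(m₁ − m₂) mod p = 4·(8 − 52) mod 47 = 12.
m = m₂ + h·q = 52 + 12·59 = 760.

760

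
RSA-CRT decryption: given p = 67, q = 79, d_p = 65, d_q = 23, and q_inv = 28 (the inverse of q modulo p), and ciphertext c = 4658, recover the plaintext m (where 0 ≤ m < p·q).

m₁ = c^(d_p) mod p: c ≡ 35 (mod 67), and 35^65 mod 67 = 23.
m₂ = c^(d_q) mod q: c ≡ 76 (mod 79), and 76^23 mod 79 = 5.
h = q_inv·(m₁ − m₂) mod p = 28·(23 − 5) mod 67 = 35.
m = m₂ + h·q = 5 + 35·79 = 2770.

2770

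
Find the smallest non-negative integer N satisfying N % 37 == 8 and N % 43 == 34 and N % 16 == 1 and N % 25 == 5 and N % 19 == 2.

791105

The moduli are pairwise coprime; M = 37·43·16·25·19 = 12091600.
M/37 = 326800; 326800 ≡ 16 (mod 37); 16·7 ≡ 1, so inverse 7.
M/43 = 281200; 281200 ≡ 23 (mod 43); 23·15 ≡ 1, so inverse 15.
M/16 = 755725; 755725 ≡ 13 (mod 16); 13·5 ≡ 1, so inverse 5.
M/25 = 483664; 483664 ≡ 14 (mod 25); 14·9 ≡ 1, so inverse 9.
M/19 = 636400; 636400 ≡ 14 (mod 19); 14·15 ≡ 1, so inverse 15.
N ≡ 8·326800·7 + 34·281200·15 + 1·755725·5 + 5·483664·9 + 2·636400·15 = 206348305.
206348305 mod 12091600 = 791105.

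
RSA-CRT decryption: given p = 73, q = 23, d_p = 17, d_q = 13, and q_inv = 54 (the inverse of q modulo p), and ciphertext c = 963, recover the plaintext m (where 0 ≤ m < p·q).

m₁ = c^(d_p) mod p: c ≡ 14 (mod 73), and 14^17 mod 73 = 28.
m₂ = c^(d_q) mod q: c ≡ 20 (mod 23), and 20^13 mod 23 = 14.
h = q_inv·(m₁ − m₂) mod p = 54·(28 − 14) mod 73 = 26.
m = m₂ + h·q = 14 + 26·23 = 612.

612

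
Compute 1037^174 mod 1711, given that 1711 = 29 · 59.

1417

Mod 29: 1037 ≡ 22; by Fermat, exponent reduces to 174 mod 28 = 6; 22^6 ≡ 25 (mod 29).
Mod 59: 1037 ≡ 34; since 58 | 174, by Fermat 34^174 ≡ 1 (mod 59).
Combine by CRT: x ≡ 25 (mod 29), x ≡ 1 (mod 59) ⇒ x ≡ 1417 (mod 1711).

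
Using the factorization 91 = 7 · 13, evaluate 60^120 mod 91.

1

Mod 7: 60 ≡ 4; since 6 | 120, by Fermat 4^120 ≡ 1 (mod 7).
Mod 13: 60 ≡ 8; since 12 | 120, by Fermat 8^120 ≡ 1 (mod 13).
Combine by CRT: x ≡ 1 (mod 7), x ≡ 1 (mod 13) ⇒ x ≡ 1 (mod 91).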